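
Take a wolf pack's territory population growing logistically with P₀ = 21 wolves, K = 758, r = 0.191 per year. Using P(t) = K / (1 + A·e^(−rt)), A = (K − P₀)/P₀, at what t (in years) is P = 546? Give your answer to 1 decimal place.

t ≈ 23.6 years

A = (758 − 21)/21 = 35.09524
546 = 758/(1 + 35.09524·e^(−0.191t)) → 1 + 35.09524·e^(−0.191t) = 1.38828
e^(−0.191t) = 0.011064 → t = ln(90.38679)/0.191 = 4.5041/0.191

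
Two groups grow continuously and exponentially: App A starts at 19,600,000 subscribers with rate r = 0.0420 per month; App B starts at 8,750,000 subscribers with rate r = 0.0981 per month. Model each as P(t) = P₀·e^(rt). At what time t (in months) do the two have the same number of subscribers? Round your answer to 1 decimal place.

t ≈ 14.4 months

19600000·e^(0.042t) = 8750000·e^(0.0981t)
19600000/8750000 = e^((0.0981 − 0.042)t) → ln(2.24) = 0.0561·t
t = 0.80648 / 0.0561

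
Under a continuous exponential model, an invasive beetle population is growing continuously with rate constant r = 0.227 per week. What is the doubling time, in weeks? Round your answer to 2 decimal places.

doubling time ≈ 3.05 weeks

doubling time = ln(2) / |r| = 0.69315 / 0.227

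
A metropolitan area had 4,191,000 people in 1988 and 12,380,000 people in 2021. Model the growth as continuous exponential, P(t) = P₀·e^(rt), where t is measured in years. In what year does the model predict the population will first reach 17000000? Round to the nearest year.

r = ln(12380000/4191000) / 33 = 1.08314/33 ≈ 0.032823 per year
t = ln(17000000/4191000) / r = 1.40027/0.032823 ≈ 42.66 years after 1988

year 2031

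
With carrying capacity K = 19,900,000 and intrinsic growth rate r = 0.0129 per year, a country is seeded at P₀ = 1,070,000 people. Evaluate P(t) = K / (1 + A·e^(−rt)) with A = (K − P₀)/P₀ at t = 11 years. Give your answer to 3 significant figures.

A = (19900000 − 1070000)/1070000 = 17.59813
P(11) = 19900000 / (1 + 17.59813·e^(−0.0129·11)) = 19900000 / (1 + 17.59813·0.867708)
= 19900000 / 16.27004 ≈ 1223107.06

≈ 1,220,000 people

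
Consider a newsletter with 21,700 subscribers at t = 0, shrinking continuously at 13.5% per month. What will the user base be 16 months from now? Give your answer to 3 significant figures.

P(16) = 21700 · e^(-0.135·16) = 21700 · e^(-2.16)
= 21700 · 0.11533 ≈ 2502.56

≈ 2,500 subscribers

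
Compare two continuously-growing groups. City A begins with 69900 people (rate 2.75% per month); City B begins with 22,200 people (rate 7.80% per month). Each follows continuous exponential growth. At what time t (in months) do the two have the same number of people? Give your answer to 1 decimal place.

69900·e^(0.0275t) = 22200·e^(0.078t)
69900/22200 = e^((0.078 − 0.0275)t) → ln(3.14865) = 0.0505·t
t = 1.14697 / 0.0505

t ≈ 22.7 months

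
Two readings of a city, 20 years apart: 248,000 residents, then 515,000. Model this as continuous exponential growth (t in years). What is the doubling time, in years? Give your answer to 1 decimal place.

r = ln(515000/248000) / 20 = ln(2.07661) / 20 ≈ 0.036537 per year
doubling time = ln 2 / |r| = 0.69315 / 0.036537

doubling time ≈ 19.0 years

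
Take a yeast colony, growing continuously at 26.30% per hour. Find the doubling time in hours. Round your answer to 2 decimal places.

doubling time ≈ 2.64 hours

doubling time = ln(2) / |r| = 0.69315 / 0.263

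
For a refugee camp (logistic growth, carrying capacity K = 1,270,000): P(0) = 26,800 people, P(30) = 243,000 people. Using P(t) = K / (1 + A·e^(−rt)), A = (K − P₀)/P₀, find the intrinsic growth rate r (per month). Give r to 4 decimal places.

A = (1270000 − 26800)/26800 = 46.38806
243000 = 1270000/(1 + 46.38806·e^(−r·30)) → e^(−30r) = (5.22634 − 1)/46.38806 = 0.091108
r = −ln(0.091108)/30 = 2.39571/30

r ≈ 0.0799 per month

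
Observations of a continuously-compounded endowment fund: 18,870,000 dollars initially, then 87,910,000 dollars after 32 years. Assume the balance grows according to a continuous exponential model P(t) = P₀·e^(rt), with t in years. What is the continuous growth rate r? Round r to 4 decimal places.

r ≈ 0.0481 per year

87910000 = 18870000 · e^(r·32)
e^(32r) = 87910000/18870000 = 4.65872
r = ln(4.65872) / 32 = 1.53874 / 32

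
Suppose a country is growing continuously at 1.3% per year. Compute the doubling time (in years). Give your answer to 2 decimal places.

doubling time ≈ 53.32 years

doubling time = ln(2) / |r| = 0.69315 / 0.013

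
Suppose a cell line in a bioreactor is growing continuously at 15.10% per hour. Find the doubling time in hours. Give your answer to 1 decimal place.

doubling time = ln(2) / |r| = 0.69315 / 0.151

doubling time ≈ 4.6 hours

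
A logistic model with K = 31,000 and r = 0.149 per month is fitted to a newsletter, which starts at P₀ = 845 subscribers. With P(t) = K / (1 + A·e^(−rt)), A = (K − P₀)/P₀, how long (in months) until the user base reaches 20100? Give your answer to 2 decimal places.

A = (31000 − 845)/845 = 35.68639
20100 = 31000/(1 + 35.68639·e^(−0.149t)) → 1 + 35.68639·e^(−0.149t) = 1.54229
e^(−0.149t) = 0.015196 → t = ln(65.80701)/0.149 = 4.18673/0.149

t ≈ 28.10 months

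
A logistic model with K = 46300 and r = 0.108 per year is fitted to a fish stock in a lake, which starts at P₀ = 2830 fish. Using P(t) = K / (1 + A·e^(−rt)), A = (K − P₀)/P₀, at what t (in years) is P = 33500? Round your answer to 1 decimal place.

t ≈ 34.2 years

A = (46300 − 2830)/2830 = 15.36042
33500 = 46300/(1 + 15.36042·e^(−0.108t)) → 1 + 15.36042·e^(−0.108t) = 1.38209
e^(−0.108t) = 0.024875 → t = ln(40.20111)/0.108 = 3.69389/0.108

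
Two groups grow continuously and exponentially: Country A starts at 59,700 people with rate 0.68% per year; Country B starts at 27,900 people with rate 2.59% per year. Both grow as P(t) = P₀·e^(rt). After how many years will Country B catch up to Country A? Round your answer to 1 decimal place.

59700·e^(0.0068t) = 27900·e^(0.0259t)
59700/27900 = e^((0.0259 − 0.0068)t) → ln(2.13978) = 0.0191·t
t = 0.76071 / 0.0191

t ≈ 39.8 years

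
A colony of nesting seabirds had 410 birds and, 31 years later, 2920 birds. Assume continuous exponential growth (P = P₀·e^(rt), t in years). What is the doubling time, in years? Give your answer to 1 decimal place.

r = ln(2920/410) / 31 = ln(7.12195) / 31 ≈ 0.063328 per year
doubling time = ln 2 / |r| = 0.69315 / 0.063328

doubling time ≈ 10.9 years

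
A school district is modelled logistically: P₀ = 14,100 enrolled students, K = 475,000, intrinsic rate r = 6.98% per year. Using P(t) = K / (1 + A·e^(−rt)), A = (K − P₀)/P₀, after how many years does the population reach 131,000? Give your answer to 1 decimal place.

t ≈ 36.1 years

A = (475000 − 14100)/14100 = 32.68794
131000 = 475000/(1 + 32.68794·e^(−0.0698t)) → 1 + 32.68794·e^(−0.0698t) = 3.62595
e^(−0.0698t) = 0.080334 → t = ln(12.44802)/0.0698 = 2.52156/0.0698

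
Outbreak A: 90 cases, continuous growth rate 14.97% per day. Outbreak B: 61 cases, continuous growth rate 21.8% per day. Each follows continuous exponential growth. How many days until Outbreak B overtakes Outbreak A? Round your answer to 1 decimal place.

t ≈ 5.7 days

90·e^(0.1497t) = 61·e^(0.218t)
90/61 = e^((0.218 − 0.1497)t) → ln(1.47541) = 0.0683·t
t = 0.38894 / 0.0683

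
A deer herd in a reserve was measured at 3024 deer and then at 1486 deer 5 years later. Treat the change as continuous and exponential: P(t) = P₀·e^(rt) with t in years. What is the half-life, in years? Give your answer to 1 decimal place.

half-life ≈ 4.9 years

r = ln(1486/3024) / 5 = ln(0.4914) / 5 ≈ -0.142099 per year
half-life = ln 2 / |r| = 0.69315 / 0.142099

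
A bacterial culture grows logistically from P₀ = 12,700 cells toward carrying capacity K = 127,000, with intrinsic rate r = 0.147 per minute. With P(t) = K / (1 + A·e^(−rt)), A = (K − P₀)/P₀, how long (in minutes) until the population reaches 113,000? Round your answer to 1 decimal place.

A = (127000 − 12700)/12700 = 9
113000 = 127000/(1 + 9·e^(−0.147t)) → 1 + 9·e^(−0.147t) = 1.12389
e^(−0.147t) = 0.013766 → t = ln(72.64286)/0.147 = 4.28556/0.147

t ≈ 29.2 minutes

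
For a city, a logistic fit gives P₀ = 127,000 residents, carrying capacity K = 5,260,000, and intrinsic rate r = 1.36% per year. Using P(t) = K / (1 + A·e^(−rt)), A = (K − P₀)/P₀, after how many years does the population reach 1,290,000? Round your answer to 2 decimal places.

t ≈ 189.35 years

A = (5260000 − 127000)/127000 = 40.41732
1290000 = 5260000/(1 + 40.41732·e^(−0.0136t)) → 1 + 40.41732·e^(−0.0136t) = 4.07752
e^(−0.0136t) = 0.076144 → t = ln(13.13308)/0.0136 = 2.57513/0.0136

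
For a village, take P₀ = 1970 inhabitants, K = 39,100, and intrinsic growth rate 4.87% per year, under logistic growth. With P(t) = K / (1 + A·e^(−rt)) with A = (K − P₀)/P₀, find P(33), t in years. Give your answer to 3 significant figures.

≈ 8,180 inhabitants

A = (39100 − 1970)/1970 = 18.84772
P(33) = 39100 / (1 + 18.84772·e^(−0.0487·33)) = 39100 / (1 + 18.84772·0.200468)
= 39100 / 4.77837 ≈ 8182.71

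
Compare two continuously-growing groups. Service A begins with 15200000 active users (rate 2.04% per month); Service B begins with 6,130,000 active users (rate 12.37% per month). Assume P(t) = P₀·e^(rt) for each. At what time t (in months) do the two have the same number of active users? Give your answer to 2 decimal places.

15200000·e^(0.0204t) = 6130000·e^(0.1237t)
15200000/6130000 = e^((0.1237 − 0.0204)t) → ln(2.47961) = 0.1033·t
t = 0.9081 / 0.1033

t ≈ 8.79 months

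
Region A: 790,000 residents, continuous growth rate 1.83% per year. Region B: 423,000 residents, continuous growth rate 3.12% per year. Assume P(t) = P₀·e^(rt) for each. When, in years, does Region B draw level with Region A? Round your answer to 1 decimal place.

t ≈ 48.4 years

790000·e^(0.0183t) = 423000·e^(0.0312t)
790000/423000 = e^((0.0312 − 0.0183)t) → ln(1.86761) = 0.0129·t
t = 0.62466 / 0.0129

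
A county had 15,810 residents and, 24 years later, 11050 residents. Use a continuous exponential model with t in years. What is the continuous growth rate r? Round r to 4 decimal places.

r ≈ -0.0149 per year

11050 = 15810 · e^(r·24)
e^(24r) = 11050/15810 = 0.69892
r = ln(0.69892) / 24 = -0.35821 / 24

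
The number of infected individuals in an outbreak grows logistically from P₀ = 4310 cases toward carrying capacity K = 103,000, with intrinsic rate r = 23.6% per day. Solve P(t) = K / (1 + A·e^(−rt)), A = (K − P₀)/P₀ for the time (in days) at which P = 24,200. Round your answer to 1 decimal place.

A = (103000 − 4310)/4310 = 22.89791
24200 = 103000/(1 + 22.89791·e^(−0.236t)) → 1 + 22.89791·e^(−0.236t) = 4.2562
e^(−0.236t) = 0.142205 → t = ln(7.0321)/0.236 = 1.95049/0.236

t ≈ 8.3 days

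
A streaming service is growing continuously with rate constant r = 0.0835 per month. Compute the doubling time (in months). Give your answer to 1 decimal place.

doubling time ≈ 8.3 months

doubling time = ln(2) / |r| = 0.69315 / 0.0835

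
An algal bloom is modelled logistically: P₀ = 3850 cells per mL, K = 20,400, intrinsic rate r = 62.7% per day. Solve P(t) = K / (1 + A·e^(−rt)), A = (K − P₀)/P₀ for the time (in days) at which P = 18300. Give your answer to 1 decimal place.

t ≈ 5.8 days

A = (20400 − 3850)/3850 = 4.2987
18300 = 20400/(1 + 4.2987·e^(−0.627t)) → 1 + 4.2987·e^(−0.627t) = 1.11475
e^(−0.627t) = 0.026695 → t = ln(37.46011)/0.627 = 3.62328/0.627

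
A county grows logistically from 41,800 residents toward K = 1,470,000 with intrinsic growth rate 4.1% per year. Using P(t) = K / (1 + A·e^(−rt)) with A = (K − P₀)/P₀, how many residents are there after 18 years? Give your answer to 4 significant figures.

≈ 84,800 residents

A = (1470000 − 41800)/41800 = 34.16746
P(18) = 1470000 / (1 + 34.16746·e^(−0.041·18)) = 1470000 / (1 + 34.16746·0.478069)
= 1470000 / 17.33441 ≈ 84802.43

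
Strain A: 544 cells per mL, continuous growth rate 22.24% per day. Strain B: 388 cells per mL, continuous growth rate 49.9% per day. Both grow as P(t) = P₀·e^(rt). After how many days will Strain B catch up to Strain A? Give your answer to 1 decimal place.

t ≈ 1.2 days

544·e^(0.2224t) = 388·e^(0.499t)
544/388 = e^((0.499 − 0.2224)t) → ln(1.40206) = 0.2766·t
t = 0.33794 / 0.2766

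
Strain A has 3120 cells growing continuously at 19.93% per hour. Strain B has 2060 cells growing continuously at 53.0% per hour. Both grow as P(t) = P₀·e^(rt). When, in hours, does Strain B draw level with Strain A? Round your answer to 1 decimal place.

t ≈ 1.3 hours

3120·e^(0.1993t) = 2060·e^(0.53t)
3120/2060 = e^((0.53 − 0.1993)t) → ln(1.51456) = 0.3307·t
t = 0.41513 / 0.3307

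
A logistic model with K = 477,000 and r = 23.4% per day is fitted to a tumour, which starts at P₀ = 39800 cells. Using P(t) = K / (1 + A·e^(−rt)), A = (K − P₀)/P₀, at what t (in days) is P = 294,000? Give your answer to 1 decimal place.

t ≈ 12.3 days

A = (477000 − 39800)/39800 = 10.98492
294000 = 477000/(1 + 10.98492·e^(−0.234t)) → 1 + 10.98492·e^(−0.234t) = 1.62245
e^(−0.234t) = 0.056664 → t = ln(17.64791)/0.234 = 2.87062/0.234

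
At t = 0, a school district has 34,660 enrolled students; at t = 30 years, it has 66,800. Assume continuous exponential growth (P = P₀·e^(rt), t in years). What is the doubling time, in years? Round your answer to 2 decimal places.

doubling time ≈ 31.69 years

r = ln(66800/34660) / 30 = ln(1.92729) / 30 ≈ 0.021871 per year
doubling time = ln 2 / |r| = 0.69315 / 0.021871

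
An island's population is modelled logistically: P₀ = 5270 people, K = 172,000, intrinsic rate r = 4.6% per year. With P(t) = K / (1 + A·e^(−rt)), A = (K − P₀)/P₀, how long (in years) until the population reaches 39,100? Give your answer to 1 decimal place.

A = (172000 − 5270)/5270 = 31.63757
39100 = 172000/(1 + 31.63757·e^(−0.046t)) → 1 + 31.63757·e^(−0.046t) = 4.39898
e^(−0.046t) = 0.107435 → t = ln(9.30797)/0.046 = 2.23087/0.046

t ≈ 48.5 years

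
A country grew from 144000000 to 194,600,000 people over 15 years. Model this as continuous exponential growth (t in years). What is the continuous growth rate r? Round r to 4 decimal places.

194600000 = 144000000 · e^(r·15)
e^(15r) = 194600000/144000000 = 1.35139
r = ln(1.35139) / 15 = 0.30113 / 15

r ≈ 0.0201 per year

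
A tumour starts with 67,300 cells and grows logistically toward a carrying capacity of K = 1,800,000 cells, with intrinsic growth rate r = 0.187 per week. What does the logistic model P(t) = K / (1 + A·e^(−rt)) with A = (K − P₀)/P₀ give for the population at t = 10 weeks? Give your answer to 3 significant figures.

A = (1800000 − 67300)/67300 = 25.74591
P(10) = 1800000 / (1 + 25.74591·e^(−0.187·10)) = 1800000 / (1 + 25.74591·0.154124)
= 1800000 / 4.96805 ≈ 362314.86

≈ 362,000 cells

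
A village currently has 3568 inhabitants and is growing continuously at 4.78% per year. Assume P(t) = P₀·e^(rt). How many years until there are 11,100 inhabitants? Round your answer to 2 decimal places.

11100 = 3568 · e^(0.0478·t)
t = ln(11100/3568) / 0.0478 = ln(3.11099) / 0.0478 = 1.13494 / 0.0478

t ≈ 23.74 years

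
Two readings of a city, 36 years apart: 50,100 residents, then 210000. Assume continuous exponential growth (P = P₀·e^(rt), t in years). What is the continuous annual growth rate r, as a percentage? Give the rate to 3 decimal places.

r ≈ 3.981% per year

210000 = 50100 · e^(r·36)
e^(36r) = 210000/50100 = 4.19162
r = ln(4.19162) / 36 = 1.43309 / 36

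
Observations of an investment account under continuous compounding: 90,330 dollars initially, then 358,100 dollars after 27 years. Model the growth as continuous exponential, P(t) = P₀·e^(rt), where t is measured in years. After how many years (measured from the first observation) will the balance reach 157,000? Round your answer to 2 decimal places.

r = ln(358100/90330) / 27 ≈ 0.051013 per year
t = ln(157000/90330) / r = 0.55278 / 0.051013 ≈ 10.836

t ≈ 10.84 years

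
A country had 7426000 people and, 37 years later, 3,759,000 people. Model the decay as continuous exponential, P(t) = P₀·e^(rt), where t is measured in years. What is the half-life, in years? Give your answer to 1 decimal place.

r = ln(3759000/7426000) / 37 = ln(0.50619) / 37 ≈ -0.018401 per year
half-life = ln 2 / |r| = 0.69315 / 0.018401

half-life ≈ 37.7 years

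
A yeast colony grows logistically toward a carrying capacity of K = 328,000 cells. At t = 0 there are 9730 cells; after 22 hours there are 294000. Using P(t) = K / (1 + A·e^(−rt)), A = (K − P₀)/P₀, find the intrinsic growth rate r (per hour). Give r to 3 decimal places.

r ≈ 0.257 per hour

A = (328000 − 9730)/9730 = 32.71017
294000 = 328000/(1 + 32.71017·e^(−r·22)) → e^(−22r) = (1.11565 − 1)/32.71017 = 0.003535
r = −ln(0.003535)/22 = 5.64491/22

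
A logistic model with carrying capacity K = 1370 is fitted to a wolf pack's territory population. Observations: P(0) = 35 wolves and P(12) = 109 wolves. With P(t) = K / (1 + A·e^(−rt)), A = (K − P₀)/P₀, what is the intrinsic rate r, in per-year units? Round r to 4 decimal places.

r ≈ 0.0994 per year

A = (1370 − 35)/35 = 38.14286
109 = 1370/(1 + 38.14286·e^(−r·12)) → e^(−12r) = (12.56881 − 1)/38.14286 = 0.303302
r = −ln(0.303302)/12 = 1.19303/12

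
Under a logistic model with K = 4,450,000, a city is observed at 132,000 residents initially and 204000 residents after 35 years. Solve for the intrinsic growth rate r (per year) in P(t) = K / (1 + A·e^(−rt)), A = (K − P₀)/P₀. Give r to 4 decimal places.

r ≈ 0.0129 per year

A = (4450000 − 132000)/132000 = 32.71212
204000 = 4450000/(1 + 32.71212·e^(−r·35)) → e^(−35r) = (21.81373 − 1)/32.71212 = 0.63627
r = −ln(0.63627)/35 = 0.45213/35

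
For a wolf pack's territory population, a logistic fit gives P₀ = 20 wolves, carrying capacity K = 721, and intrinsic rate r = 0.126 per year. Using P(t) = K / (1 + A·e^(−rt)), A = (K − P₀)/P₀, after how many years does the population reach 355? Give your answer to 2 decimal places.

t ≈ 27.99 years

A = (721 − 20)/20 = 35.05
355 = 721/(1 + 35.05·e^(−0.126t)) → 1 + 35.05·e^(−0.126t) = 2.03099
e^(−0.126t) = 0.029415 → t = ln(33.99658)/0.126 = 3.52626/0.126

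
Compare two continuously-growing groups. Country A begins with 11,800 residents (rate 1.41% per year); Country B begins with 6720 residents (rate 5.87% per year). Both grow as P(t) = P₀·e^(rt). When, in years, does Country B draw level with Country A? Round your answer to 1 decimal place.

11800·e^(0.0141t) = 6720·e^(0.0587t)
11800/6720 = e^((0.0587 − 0.0141)t) → ln(1.75595) = 0.0446·t
t = 0.56301 / 0.0446

t ≈ 12.6 years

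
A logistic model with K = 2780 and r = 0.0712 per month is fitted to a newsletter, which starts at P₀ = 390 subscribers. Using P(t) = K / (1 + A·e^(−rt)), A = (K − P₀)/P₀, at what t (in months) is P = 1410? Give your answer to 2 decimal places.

A = (2780 − 390)/390 = 6.12821
1410 = 2780/(1 + 6.12821·e^(−0.0712t)) → 1 + 6.12821·e^(−0.0712t) = 1.97163
e^(−0.0712t) = 0.158551 → t = ln(6.30713)/0.0712 = 1.84168/0.0712

t ≈ 25.87 months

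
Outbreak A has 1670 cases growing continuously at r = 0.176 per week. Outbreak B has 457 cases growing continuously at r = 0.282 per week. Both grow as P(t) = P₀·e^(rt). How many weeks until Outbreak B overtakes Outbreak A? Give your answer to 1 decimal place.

t ≈ 12.2 weeks

1670·e^(0.176t) = 457·e^(0.282t)
1670/457 = e^((0.282 − 0.176)t) → ln(3.65427) = 0.106·t
t = 1.2959 / 0.106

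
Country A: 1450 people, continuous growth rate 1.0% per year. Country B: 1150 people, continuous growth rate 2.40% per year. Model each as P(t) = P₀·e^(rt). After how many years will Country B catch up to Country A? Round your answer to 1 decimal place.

t ≈ 16.6 years

1450·e^(0.01t) = 1150·e^(0.024t)
1450/1150 = e^((0.024 − 0.01)t) → ln(1.26087) = 0.014·t
t = 0.2318 / 0.014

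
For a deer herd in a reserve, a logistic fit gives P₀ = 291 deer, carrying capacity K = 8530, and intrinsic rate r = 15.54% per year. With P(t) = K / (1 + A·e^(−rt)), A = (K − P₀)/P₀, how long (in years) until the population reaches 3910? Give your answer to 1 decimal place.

A = (8530 − 291)/291 = 28.31271
3910 = 8530/(1 + 28.31271·e^(−0.1554t)) → 1 + 28.31271·e^(−0.1554t) = 2.18159
e^(−0.1554t) = 0.041733 → t = ln(23.96163)/0.1554 = 3.17645/0.1554

t ≈ 20.4 years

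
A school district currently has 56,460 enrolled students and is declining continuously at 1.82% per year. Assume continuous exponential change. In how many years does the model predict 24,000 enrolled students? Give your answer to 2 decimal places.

24000 = 56460 · e^(-0.0182·t)
t = ln(24000/56460) / -0.0182 = ln(0.42508) / -0.0182 = -0.85548 / -0.0182

t ≈ 47.00 years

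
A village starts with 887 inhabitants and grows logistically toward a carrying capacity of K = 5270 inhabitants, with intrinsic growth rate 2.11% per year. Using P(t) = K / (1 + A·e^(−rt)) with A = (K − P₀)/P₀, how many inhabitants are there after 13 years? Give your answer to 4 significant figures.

A = (5270 − 887)/887 = 4.94138
P(13) = 5270 / (1 + 4.94138·e^(−0.0211·13)) = 5270 / (1 + 4.94138·0.760104)
= 5270 / 4.75596 ≈ 1108.08

≈ 1,108 inhabitants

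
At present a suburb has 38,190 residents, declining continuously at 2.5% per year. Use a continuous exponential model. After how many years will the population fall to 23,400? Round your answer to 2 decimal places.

23400 = 38190 · e^(-0.025·t)
t = ln(23400/38190) / -0.025 = ln(0.61273) / -0.025 = -0.48984 / -0.025

t ≈ 19.59 years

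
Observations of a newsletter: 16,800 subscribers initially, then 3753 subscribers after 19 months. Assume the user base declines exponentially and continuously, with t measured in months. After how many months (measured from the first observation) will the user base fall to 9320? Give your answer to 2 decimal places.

r = ln(3753/16800) / 19 ≈ -0.078885 per month
t = ln(9320/16800) / r = -0.58922 / -0.078885 ≈ 7.469

t ≈ 7.47 months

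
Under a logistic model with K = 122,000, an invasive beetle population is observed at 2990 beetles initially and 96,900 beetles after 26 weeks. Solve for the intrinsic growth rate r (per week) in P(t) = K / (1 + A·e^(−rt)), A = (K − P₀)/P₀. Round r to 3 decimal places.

r ≈ 0.194 per week

A = (122000 − 2990)/2990 = 39.80268
96900 = 122000/(1 + 39.80268·e^(−r·26)) → e^(−26r) = (1.25903 − 1)/39.80268 = 0.006508
r = −ln(0.006508)/26 = 5.03475/26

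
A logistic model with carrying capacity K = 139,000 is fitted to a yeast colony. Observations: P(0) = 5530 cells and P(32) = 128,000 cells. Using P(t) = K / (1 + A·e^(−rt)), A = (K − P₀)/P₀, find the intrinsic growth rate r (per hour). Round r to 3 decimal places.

A = (139000 − 5530)/5530 = 24.13562
128000 = 139000/(1 + 24.13562·e^(−r·32)) → e^(−32r) = (1.08594 − 1)/24.13562 = 0.003561
r = −ln(0.003561)/32 = 5.63782/32

r ≈ 0.176 per hour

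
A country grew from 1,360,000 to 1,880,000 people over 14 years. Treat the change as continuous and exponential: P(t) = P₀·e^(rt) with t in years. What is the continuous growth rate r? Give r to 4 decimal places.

r ≈ 0.0231 per year

1880000 = 1360000 · e^(r·14)
e^(14r) = 1880000/1360000 = 1.38235
r = ln(1.38235) / 14 = 0.32379 / 14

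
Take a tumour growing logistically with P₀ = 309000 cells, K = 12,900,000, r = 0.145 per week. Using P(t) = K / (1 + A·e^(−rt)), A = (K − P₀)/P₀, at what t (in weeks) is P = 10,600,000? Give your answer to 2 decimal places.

A = (12900000 − 309000)/309000 = 40.74757
10600000 = 12900000/(1 + 40.74757·e^(−0.145t)) → 1 + 40.74757·e^(−0.145t) = 1.21698
e^(−0.145t) = 0.005325 → t = ln(187.79316)/0.145 = 5.23534/0.145

t ≈ 36.11 weeks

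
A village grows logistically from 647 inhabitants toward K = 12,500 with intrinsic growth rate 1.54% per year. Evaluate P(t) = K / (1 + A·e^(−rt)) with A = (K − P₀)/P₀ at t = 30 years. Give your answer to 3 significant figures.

≈ 997 inhabitants

A = (12500 − 647)/647 = 18.31994
P(30) = 12500 / (1 + 18.31994·e^(−0.0154·30)) = 12500 / (1 + 18.31994·0.630022)
= 12500 / 12.54197 ≈ 996.65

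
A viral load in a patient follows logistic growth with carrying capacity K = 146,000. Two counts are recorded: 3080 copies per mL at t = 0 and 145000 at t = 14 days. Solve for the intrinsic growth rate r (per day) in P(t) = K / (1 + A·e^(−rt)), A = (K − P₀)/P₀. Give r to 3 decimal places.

r ≈ 0.630 per day

A = (146000 − 3080)/3080 = 46.4026
145000 = 146000/(1 + 46.4026·e^(−r·14)) → e^(−14r) = (1.0069 − 1)/46.4026 = 0.000149
r = −ln(0.000149)/14 = 8.81409/14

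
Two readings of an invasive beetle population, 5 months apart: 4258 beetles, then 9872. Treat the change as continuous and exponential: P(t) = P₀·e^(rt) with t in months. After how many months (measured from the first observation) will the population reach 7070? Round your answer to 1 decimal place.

r = ln(9872/4258) / 5 ≈ 0.168181 per month
t = ln(7070/4258) / r = 0.50706 / 0.168181 ≈ 3.015

t ≈ 3.0 months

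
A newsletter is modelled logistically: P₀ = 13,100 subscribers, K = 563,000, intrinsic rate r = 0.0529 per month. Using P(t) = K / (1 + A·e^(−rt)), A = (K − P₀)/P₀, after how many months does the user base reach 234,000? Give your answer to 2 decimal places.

A = (563000 − 13100)/13100 = 41.9771
234000 = 563000/(1 + 41.9771·e^(−0.0529t)) → 1 + 41.9771·e^(−0.0529t) = 2.40598
e^(−0.0529t) = 0.033494 → t = ln(29.85605)/0.0529 = 3.39639/0.0529

t ≈ 64.20 months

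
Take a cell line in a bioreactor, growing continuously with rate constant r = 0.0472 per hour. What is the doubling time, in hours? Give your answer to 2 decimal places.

doubling time ≈ 14.69 hours

doubling time = ln(2) / |r| = 0.69315 / 0.0472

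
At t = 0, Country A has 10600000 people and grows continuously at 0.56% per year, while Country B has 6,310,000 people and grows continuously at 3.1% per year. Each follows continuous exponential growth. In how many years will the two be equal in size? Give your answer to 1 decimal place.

10600000·e^(0.0056t) = 6310000·e^(0.031t)
10600000/6310000 = e^((0.031 − 0.0056)t) → ln(1.67987) = 0.0254·t
t = 0.51872 / 0.0254

t ≈ 20.4 years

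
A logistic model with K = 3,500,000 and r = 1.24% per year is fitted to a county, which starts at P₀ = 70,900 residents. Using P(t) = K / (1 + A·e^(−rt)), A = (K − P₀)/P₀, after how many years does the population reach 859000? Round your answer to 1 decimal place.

t ≈ 222.2 years

A = (3500000 − 70900)/70900 = 48.3653
859000 = 3500000/(1 + 48.3653·e^(−0.0124t)) → 1 + 48.3653·e^(−0.0124t) = 4.07451
e^(−0.0124t) = 0.063568 → t = ln(15.73109)/0.0124 = 2.75564/0.0124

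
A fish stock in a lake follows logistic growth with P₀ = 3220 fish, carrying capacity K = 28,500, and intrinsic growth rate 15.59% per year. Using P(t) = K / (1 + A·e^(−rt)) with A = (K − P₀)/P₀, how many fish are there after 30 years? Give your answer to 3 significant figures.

≈ 26,600 fish

A = (28500 − 3220)/3220 = 7.85093
P(30) = 28500 / (1 + 7.85093·e^(−0.1559·30)) = 28500 / (1 + 7.85093·0.009307)
= 28500 / 1.07307 ≈ 26559.37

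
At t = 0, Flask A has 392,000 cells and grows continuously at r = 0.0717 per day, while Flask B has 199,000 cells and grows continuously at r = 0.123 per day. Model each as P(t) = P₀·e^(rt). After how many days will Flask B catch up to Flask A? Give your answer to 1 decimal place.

392000·e^(0.0717t) = 199000·e^(0.123t)
392000/199000 = e^((0.123 − 0.0717)t) → ln(1.96985) = 0.0513·t
t = 0.67796 / 0.0513

t ≈ 13.2 days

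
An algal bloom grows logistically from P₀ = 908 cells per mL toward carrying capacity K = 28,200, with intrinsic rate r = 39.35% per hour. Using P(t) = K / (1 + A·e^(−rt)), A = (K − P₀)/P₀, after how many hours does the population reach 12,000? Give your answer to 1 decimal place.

t ≈ 7.9 hours

A = (28200 − 908)/908 = 30.05727
12000 = 28200/(1 + 30.05727·e^(−0.3935t)) → 1 + 30.05727·e^(−0.3935t) = 2.35
e^(−0.3935t) = 0.044914 → t = ln(22.26464)/0.3935 = 3.103/0.3935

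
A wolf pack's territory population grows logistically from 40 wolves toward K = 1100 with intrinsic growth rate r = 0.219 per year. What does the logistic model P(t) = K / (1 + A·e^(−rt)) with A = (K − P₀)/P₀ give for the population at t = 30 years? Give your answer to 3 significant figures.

≈ 1,060 wolves

A = (1100 − 40)/40 = 26.5
P(30) = 1100 / (1 + 26.5·e^(−0.219·30)) = 1100 / (1 + 26.5·0.001402)
= 1100 / 1.03715 ≈ 1060.6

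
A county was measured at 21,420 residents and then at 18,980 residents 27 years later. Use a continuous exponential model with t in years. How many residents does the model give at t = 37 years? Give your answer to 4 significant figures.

≈ 18,150 residents

r = ln(18980/21420) / 27 ≈ -0.004479 per year
P(37) = 21420 · e^(-0.004479·37) = 21420 · 0.84727 ≈ 18148.6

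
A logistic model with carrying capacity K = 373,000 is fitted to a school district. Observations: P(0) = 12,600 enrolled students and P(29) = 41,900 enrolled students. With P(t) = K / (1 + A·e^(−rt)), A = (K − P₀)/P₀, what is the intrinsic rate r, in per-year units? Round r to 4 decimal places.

r ≈ 0.0444 per year

A = (373000 − 12600)/12600 = 28.60317
41900 = 373000/(1 + 28.60317·e^(−r·29)) → e^(−29r) = (8.90215 − 1)/28.60317 = 0.276268
r = −ln(0.276268)/29 = 1.28638/29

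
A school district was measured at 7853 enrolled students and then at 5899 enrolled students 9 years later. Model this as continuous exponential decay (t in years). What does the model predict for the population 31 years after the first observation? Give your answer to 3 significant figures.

≈ 2,930 enrolled students

r = ln(5899/7853) / 9 ≈ -0.03179 per year
P(31) = 7853 · e^(-0.03179·31) = 7853 · 0.37325 ≈ 2931.15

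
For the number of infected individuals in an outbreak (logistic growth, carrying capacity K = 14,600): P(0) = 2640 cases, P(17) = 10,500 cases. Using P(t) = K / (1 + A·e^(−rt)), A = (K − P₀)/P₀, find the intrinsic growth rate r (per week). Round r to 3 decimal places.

r ≈ 0.144 per week

A = (14600 − 2640)/2640 = 4.5303
10500 = 14600/(1 + 4.5303·e^(−r·17)) → e^(−17r) = (1.39048 − 1)/4.5303 = 0.086192
r = −ln(0.086192)/17 = 2.45118/17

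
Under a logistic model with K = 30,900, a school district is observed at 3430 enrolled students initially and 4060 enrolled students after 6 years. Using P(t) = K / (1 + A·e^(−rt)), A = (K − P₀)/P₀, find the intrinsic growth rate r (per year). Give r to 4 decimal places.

r ≈ 0.0320 per year

A = (30900 − 3430)/3430 = 8.00875
4060 = 30900/(1 + 8.00875·e^(−r·6)) → e^(−6r) = (7.61084 − 1)/8.00875 = 0.825452
r = −ln(0.825452)/6 = 0.19182/6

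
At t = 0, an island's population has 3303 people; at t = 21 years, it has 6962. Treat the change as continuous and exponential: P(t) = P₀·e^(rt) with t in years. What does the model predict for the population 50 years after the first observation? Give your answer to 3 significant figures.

r = ln(6962/3303) / 21 ≈ 0.035506 per year
P(50) = 3303 · e^(0.035506·50) = 3303 · 5.90219 ≈ 19494.92

≈ 19,500 people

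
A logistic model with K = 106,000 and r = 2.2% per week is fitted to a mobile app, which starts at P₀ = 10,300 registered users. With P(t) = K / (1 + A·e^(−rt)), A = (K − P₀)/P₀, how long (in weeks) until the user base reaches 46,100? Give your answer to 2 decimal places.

t ≈ 89.42 weeks

A = (106000 − 10300)/10300 = 9.29126
46100 = 106000/(1 + 9.29126·e^(−0.022t)) → 1 + 9.29126·e^(−0.022t) = 2.29935
e^(−0.022t) = 0.139846 → t = ln(7.1507)/0.022 = 1.96721/0.022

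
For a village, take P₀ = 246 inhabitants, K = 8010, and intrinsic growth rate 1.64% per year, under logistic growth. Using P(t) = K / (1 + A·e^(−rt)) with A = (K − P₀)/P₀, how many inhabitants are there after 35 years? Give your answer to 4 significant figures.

A = (8010 − 246)/246 = 31.56098
P(35) = 8010 / (1 + 31.56098·e^(−0.0164·35)) = 8010 / (1 + 31.56098·0.563268)
= 8010 / 18.77728 ≈ 426.58

≈ 426.6 inhabitants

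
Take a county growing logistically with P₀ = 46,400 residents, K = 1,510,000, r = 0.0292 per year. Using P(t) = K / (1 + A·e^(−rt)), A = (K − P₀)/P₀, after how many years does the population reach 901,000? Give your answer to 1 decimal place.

A = (1510000 − 46400)/46400 = 31.5431
901000 = 1510000/(1 + 31.5431·e^(−0.0292t)) → 1 + 31.5431·e^(−0.0292t) = 1.67592
e^(−0.0292t) = 0.021428 → t = ln(46.66722)/0.0292 = 3.84304/0.0292

t ≈ 131.6 years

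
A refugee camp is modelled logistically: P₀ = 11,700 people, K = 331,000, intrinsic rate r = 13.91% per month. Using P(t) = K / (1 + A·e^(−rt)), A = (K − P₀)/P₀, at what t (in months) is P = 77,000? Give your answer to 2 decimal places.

t ≈ 15.19 months

A = (331000 − 11700)/11700 = 27.2906
77000 = 331000/(1 + 27.2906·e^(−0.1391t)) → 1 + 27.2906·e^(−0.1391t) = 4.2987
e^(−0.1391t) = 0.120873 → t = ln(8.27313)/0.1391 = 2.11301/0.1391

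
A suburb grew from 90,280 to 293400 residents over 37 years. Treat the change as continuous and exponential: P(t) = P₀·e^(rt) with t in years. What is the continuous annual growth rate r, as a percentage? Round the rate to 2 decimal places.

r ≈ 3.19% per year

293400 = 90280 · e^(r·37)
e^(37r) = 293400/90280 = 3.24989
r = ln(3.24989) / 37 = 1.17862 / 37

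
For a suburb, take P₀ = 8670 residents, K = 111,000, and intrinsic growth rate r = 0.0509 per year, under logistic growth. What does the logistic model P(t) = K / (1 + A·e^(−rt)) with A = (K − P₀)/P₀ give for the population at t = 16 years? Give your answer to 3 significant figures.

≈ 17,800 residents

A = (111000 − 8670)/8670 = 11.80277
P(16) = 111000 / (1 + 11.80277·e^(−0.0509·16)) = 111000 / (1 + 11.80277·0.442905)
= 111000 / 6.2275 ≈ 17824.15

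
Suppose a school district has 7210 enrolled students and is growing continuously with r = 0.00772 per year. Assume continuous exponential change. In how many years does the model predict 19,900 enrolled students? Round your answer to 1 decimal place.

19900 = 7210 · e^(0.00772·t)
t = ln(19900/7210) / 0.00772 = ln(2.76006) / 0.00772 = 1.01525 / 0.00772

t ≈ 131.5 years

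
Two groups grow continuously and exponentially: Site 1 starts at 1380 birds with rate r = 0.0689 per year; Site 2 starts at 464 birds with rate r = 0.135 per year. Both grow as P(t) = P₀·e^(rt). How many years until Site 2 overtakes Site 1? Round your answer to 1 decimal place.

t ≈ 16.5 years

1380·e^(0.0689t) = 464·e^(0.135t)
1380/464 = e^((0.135 − 0.0689)t) → ln(2.97414) = 0.0661·t
t = 1.08995 / 0.0661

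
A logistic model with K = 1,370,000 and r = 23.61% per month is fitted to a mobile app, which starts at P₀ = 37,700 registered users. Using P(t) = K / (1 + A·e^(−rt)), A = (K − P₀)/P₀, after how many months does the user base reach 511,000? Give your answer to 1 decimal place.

A = (1370000 − 37700)/37700 = 35.33952
511000 = 1370000/(1 + 35.33952·e^(−0.2361t)) → 1 + 35.33952·e^(−0.2361t) = 2.68102
e^(−0.2361t) = 0.047568 → t = ln(21.0227)/0.2361 = 3.0456/0.2361

t ≈ 12.9 months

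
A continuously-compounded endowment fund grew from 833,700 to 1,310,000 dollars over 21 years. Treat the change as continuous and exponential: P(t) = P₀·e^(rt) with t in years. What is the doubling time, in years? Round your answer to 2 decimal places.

doubling time ≈ 32.21 years

r = ln(1310000/833700) / 21 = ln(1.57131) / 21 ≈ 0.021519 per year
doubling time = ln 2 / |r| = 0.69315 / 0.021519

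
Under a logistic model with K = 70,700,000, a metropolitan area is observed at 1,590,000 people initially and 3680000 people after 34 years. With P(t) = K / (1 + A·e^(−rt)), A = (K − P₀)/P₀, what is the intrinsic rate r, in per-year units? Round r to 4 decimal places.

r ≈ 0.0256 per year

A = (70700000 − 1590000)/1590000 = 43.46541
3680000 = 70700000/(1 + 43.46541·e^(−r·34)) → e^(−34r) = (19.21196 − 1)/43.46541 = 0.418999
r = −ln(0.418999)/34 = 0.86989/34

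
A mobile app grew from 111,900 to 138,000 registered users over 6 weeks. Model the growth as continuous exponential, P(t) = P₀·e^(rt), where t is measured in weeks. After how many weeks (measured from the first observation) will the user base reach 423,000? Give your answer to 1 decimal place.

r = ln(138000/111900) / 6 ≈ 0.034941 per week
t = ln(423000/111900) / r = 1.32977 / 0.034941 ≈ 38.057

t ≈ 38.1 weeks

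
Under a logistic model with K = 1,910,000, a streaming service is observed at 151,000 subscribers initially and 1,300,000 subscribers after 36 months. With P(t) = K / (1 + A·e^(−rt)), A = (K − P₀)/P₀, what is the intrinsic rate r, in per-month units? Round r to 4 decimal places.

r ≈ 0.0892 per month

A = (1910000 − 151000)/151000 = 11.64901
1300000 = 1910000/(1 + 11.64901·e^(−r·36)) → e^(−36r) = (1.46923 − 1)/11.64901 = 0.040281
r = −ln(0.040281)/36 = 3.21188/36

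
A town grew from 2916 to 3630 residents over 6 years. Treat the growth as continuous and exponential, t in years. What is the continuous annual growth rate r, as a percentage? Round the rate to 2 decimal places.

3630 = 2916 · e^(r·6)
e^(6r) = 3630/2916 = 1.24486
r = ln(1.24486) / 6 = 0.21902 / 6

r ≈ 3.65% per year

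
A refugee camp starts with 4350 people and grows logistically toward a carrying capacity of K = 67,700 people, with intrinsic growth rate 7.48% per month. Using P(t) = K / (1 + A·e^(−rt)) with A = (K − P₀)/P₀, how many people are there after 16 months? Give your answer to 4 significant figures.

A = (67700 − 4350)/4350 = 14.56322
P(16) = 67700 / (1 + 14.56322·e^(−0.0748·16)) = 67700 / (1 + 14.56322·0.30216)
= 67700 / 5.40042 ≈ 12536.07

≈ 12,540 people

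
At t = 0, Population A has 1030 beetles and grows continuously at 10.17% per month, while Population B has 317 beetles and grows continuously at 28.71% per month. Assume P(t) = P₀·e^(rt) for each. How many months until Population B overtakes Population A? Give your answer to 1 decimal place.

1030·e^(0.1017t) = 317·e^(0.2871t)
1030/317 = e^((0.2871 − 0.1017)t) → ln(3.24921) = 0.1854·t
t = 1.17841 / 0.1854

t ≈ 6.4 months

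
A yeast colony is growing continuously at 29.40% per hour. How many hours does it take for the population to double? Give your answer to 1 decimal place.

doubling time ≈ 2.4 hours

doubling time = ln(2) / |r| = 0.69315 / 0.294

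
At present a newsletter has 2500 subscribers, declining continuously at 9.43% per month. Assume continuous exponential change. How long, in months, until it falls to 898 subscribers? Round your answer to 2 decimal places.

t ≈ 10.86 months

898 = 2500 · e^(-0.0943·t)
t = ln(898/2500) / -0.0943 = ln(0.3592) / -0.0943 = -1.02388 / -0.0943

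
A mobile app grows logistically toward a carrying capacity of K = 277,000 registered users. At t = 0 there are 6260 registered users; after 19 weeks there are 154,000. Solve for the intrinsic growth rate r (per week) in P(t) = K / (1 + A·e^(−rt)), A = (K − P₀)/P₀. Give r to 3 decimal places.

A = (277000 − 6260)/6260 = 43.2492
154000 = 277000/(1 + 43.2492·e^(−r·19)) → e^(−19r) = (1.7987 − 1)/43.2492 = 0.018467
r = −ln(0.018467)/19 = 3.99175/19

r ≈ 0.210 per week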